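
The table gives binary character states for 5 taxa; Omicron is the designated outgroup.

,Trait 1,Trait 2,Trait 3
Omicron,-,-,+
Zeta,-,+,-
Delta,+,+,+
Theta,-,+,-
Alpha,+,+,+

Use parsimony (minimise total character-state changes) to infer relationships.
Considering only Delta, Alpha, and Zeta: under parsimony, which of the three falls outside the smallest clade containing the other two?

Character polarity is set by the outgroup: the derived state is whichever differs from the outgroup's state, so for Trait 3 the derived state is '-', and for the remaining characters it is '+'.
Trait 1 (derived state '+') is shared by Alpha and Delta — a synapomorphy uniting that clade.
Trait 2 (derived state '+') is shared by all ingroup taxa — unites the whole ingroup.
Only Theta and Zeta show the derived state '-' for Trait 3, supporting them as a clade.
Most parsimonious ingroup topology: ((Zeta,Theta),(Delta,Alpha)).
Delta and Alpha share a more recent common ancestor with each other than either does with Zeta, so Zeta is the least closely related of the three.

Zeta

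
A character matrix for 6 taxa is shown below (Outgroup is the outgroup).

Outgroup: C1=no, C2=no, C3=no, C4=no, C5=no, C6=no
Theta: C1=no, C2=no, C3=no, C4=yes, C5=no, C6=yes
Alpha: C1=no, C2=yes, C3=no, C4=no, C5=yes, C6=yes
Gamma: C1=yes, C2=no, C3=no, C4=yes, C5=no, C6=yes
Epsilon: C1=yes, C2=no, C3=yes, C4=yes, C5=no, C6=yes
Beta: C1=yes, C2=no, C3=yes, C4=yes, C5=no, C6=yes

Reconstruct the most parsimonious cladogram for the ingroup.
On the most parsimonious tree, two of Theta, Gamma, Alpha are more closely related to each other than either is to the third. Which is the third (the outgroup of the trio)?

The outgroup has state 'no' for every character, so 'yes' is the derived state throughout.
C1 (derived state 'yes') is shared by Beta, Epsilon, and Gamma — a synapomorphy uniting that clade.
C2: derived state 'yes' in Alpha only — an autapomorphy, so it tells us nothing about relationships among taxa.
C3 (derived state 'yes') is shared by Beta and Epsilon — a synapomorphy uniting that clade.
C4 (derived state 'yes') is shared by Beta, Epsilon, Gamma, and Theta — a synapomorphy uniting that clade.
C5: derived state 'yes' in Alpha only — an autapomorphy, so it tells us nothing about relationships among taxa.
All ingroup taxa share the derived state 'yes' for C6; it defines the ingroup but does not resolve relationships within it.
Most parsimonious ingroup topology: ((Theta,(Gamma,(Epsilon,Beta))),Alpha).
Theta and Gamma share a more recent common ancestor with each other than either does with Alpha, so Alpha is the least closely related of the three.

Alpha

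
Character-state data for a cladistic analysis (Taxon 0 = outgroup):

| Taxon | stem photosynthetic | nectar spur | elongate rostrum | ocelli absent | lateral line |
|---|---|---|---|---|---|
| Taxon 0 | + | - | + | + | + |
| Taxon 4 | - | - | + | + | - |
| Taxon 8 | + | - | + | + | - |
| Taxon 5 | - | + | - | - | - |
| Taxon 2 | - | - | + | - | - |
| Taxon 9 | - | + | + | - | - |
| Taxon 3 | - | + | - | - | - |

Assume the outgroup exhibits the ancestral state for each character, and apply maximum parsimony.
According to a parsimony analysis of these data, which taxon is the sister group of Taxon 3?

Character polarity is set by the outgroup: the derived state is whichever differs from the outgroup's state, so for stem photosynthetic, elongate rostrum, ocelli absent, lateral line the derived state is '-', and for the remaining characters it is '+'.
stem photosynthetic (derived state '-') is shared by Taxon 2, Taxon 3, Taxon 4, Taxon 5, and Taxon 9 — a synapomorphy uniting that clade.
Only Taxon 3, Taxon 5, and Taxon 9 show the derived state '+' for nectar spur, supporting them as a clade.
elongate rostrum: derived state '-' in Taxon 3 and Taxon 5 only — synapomorphy for {Taxon 3, Taxon 5}.
Only Taxon 2, Taxon 3, Taxon 5, and Taxon 9 show the derived state '-' for ocelli absent, supporting them as a clade.
All ingroup taxa share the derived state '-' for lateral line; it defines the ingroup but does not resolve relationships within it.
Most parsimonious ingroup topology: ((Taxon 4,(((Taxon 5,Taxon 3),Taxon 9),Taxon 2)),Taxon 8).
Taxon 3 and Taxon 5 form a cherry on this tree, so they are sister taxa.

Taxon 5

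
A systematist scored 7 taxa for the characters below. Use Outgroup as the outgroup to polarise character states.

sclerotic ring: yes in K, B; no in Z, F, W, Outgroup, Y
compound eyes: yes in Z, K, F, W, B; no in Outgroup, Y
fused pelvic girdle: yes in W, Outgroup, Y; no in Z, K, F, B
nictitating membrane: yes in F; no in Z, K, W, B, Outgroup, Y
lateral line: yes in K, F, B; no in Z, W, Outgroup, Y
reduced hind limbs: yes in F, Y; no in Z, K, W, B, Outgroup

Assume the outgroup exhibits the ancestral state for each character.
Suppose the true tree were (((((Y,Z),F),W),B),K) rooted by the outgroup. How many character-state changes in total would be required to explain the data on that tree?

13

Map each character onto (((((Y,Z),F),W),B),K) (rooted by Outgroup) and count the minimum state changes it requires (Fitch parsimony):
sclerotic ring: 2; compound eyes: 2; fused pelvic girdle: 3; nictitating membrane: 1; lateral line: 3; reduced hind limbs: 2.
Total tree length = 13.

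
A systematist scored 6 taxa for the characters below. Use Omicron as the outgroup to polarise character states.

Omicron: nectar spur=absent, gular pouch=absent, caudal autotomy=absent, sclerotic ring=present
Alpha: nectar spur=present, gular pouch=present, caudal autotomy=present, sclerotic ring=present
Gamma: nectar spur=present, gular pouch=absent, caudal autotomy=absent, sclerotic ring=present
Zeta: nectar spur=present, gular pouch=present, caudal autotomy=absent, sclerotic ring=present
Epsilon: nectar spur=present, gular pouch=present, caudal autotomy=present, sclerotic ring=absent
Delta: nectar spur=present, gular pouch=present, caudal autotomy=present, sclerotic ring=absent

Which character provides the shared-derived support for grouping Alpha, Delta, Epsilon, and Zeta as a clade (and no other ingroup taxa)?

Character polarity is set by the outgroup: the derived state is whichever differs from the outgroup's state, so for sclerotic ring the derived state is 'absent', and for the remaining characters it is 'present'.
nectar spur (derived state 'present') is shared by all ingroup taxa — unites the whole ingroup.
gular pouch: derived state 'present' in Alpha, Delta, Epsilon, and Zeta only — synapomorphy for {Alpha, Delta, Epsilon, Zeta}.
Only Alpha, Delta, and Epsilon show the derived state 'present' for caudal autotomy, supporting them as a clade.
Only Delta and Epsilon show the derived state 'absent' for sclerotic ring, supporting them as a clade.
Most parsimonious ingroup topology: (((Alpha,(Epsilon,Delta)),Zeta),Gamma).
The clade {Alpha, Delta, Epsilon, Zeta} is supported by gular pouch: its derived state 'present' occurs in exactly those taxa and in no other taxon (including the outgroup).

gular pouch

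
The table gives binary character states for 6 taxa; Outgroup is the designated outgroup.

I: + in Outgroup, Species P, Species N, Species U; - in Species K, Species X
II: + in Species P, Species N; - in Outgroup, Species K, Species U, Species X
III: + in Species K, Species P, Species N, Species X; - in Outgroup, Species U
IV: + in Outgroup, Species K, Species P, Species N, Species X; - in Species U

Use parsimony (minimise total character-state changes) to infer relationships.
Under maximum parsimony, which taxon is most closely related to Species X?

Character polarity is set by the outgroup: the derived state is whichever differs from the outgroup's state, so for I, IV the derived state is '-', and for the remaining characters it is '+'.
I: derived state '-' in Species K and Species X only — synapomorphy for {Species K, Species X}.
II (derived state '+') is shared by Species N and Species P — a synapomorphy uniting that clade.
Only Species K, Species N, Species P, and Species X show the derived state '+' for III, supporting them as a clade.
IV: derived state '-' in Species U only — an autapomorphy, so it tells us nothing about relationships among taxa.
Most parsimonious ingroup topology: (((Species K,Species X),(Species P,Species N)),Species U).
Species X and Species K form a cherry on this tree, so they are sister taxa.

Species K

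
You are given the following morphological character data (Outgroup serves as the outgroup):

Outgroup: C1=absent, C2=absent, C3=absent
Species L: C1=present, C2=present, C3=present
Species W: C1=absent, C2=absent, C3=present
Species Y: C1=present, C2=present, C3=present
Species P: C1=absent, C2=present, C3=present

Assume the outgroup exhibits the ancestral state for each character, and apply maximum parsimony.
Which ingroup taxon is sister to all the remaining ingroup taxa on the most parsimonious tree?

The outgroup has state 'absent' for every character, so 'present' is the derived state throughout.
C1 (derived state 'present') is shared by Species L and Species Y — a synapomorphy uniting that clade.
C2: derived state 'present' in Species L, Species P, and Species Y only — synapomorphy for {Species L, Species P, Species Y}.
All ingroup taxa share the derived state 'present' for C3; it defines the ingroup but does not resolve relationships within it.
Most parsimonious ingroup topology: (((Species L,Species Y),Species P),Species W).
Species W is sister to the clade containing all other ingroup taxa, so it is the earliest-diverging (most basal) ingroup lineage.

Species W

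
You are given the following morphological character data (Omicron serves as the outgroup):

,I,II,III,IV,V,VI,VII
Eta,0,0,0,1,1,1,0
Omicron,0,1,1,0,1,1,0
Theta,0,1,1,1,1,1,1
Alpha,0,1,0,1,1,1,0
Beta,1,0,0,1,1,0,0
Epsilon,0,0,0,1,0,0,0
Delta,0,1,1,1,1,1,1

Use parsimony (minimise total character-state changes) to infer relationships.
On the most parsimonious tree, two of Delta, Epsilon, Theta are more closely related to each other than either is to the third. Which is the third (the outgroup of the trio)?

Character polarity is set by the outgroup: the derived state is whichever differs from the outgroup's state, so for II, III, V, VI the derived state is '0', and for the remaining characters it is '1'.
I (derived state '1') is unique to Beta (autapomorphy; uninformative for grouping).
Only Beta, Epsilon, and Eta show the derived state '0' for II, supporting them as a clade.
III: derived state '0' in Alpha, Beta, Epsilon, and Eta only — synapomorphy for {Alpha, Beta, Epsilon, Eta}.
IV (derived state '1') is shared by all ingroup taxa — unites the whole ingroup.
V: derived state '0' in Epsilon only — an autapomorphy, so it tells us nothing about relationships among taxa.
VI: derived state '0' in Beta and Epsilon only — synapomorphy for {Beta, Epsilon}.
Only Delta and Theta show the derived state '1' for VII, supporting them as a clade.
Most parsimonious ingroup topology: ((((Epsilon,Beta),Eta),Alpha),(Delta,Theta)).
Theta and Delta share a more recent common ancestor with each other than either does with Epsilon, so Epsilon is the least closely related of the three.

Epsilon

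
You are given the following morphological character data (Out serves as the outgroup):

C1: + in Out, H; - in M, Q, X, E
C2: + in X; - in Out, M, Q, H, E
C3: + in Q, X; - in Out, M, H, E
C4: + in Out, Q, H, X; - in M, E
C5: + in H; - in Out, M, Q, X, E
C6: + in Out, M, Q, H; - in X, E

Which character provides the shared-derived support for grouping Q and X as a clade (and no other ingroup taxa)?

Character polarity is set by the outgroup: the derived state is whichever differs from the outgroup's state, so for C1, C4, C6 the derived state is '-', and for the remaining characters it is '+'.
Only E, M, Q, and X show the derived state '-' for C1, supporting them as a clade.
C2 (derived state '+') is unique to X (autapomorphy; uninformative for grouping).
Only Q and X show the derived state '+' for C3, supporting them as a clade.
C4: derived state '-' in E and M only — synapomorphy for {E, M}.
C5: derived state '+' in H only — an autapomorphy, so it tells us nothing about relationships among taxa.
C6 groups E and X, which is incompatible with the clades supported by the remaining characters; treating it as convergent (homoplasy) costs fewer steps than any alternative tree.
Most parsimonious ingroup topology: (((M,E),(Q,X)),H).
The clade {Q, X} is supported by C3: its derived state '+' occurs in exactly those taxa and in no other taxon (including the outgroup).

C3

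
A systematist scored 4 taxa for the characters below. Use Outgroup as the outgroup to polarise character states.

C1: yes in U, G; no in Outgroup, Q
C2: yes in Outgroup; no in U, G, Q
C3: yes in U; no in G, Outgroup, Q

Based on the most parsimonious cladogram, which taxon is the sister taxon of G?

Character polarity is set by the outgroup: the derived state is whichever differs from the outgroup's state, so for C2 the derived state is 'no', and for the remaining characters it is 'yes'.
Only G and U show the derived state 'yes' for C1, supporting them as a clade.
C2 (derived state 'no') is shared by all ingroup taxa — unites the whole ingroup.
C3 (derived state 'yes') is unique to U (autapomorphy; uninformative for grouping).
Most parsimonious ingroup topology: ((U,G),Q).
G and U form a cherry on this tree, so they are sister taxa.

U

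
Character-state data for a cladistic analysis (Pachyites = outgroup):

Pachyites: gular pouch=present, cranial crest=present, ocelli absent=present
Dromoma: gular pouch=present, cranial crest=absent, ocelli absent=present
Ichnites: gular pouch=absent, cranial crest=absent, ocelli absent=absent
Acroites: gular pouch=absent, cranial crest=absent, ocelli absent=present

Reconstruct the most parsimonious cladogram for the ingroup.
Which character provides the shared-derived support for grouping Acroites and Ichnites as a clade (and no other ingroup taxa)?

The outgroup has state 'present' for every character, so 'absent' is the derived state throughout.
Only Acroites and Ichnites show the derived state 'absent' for gular pouch, supporting them as a clade.
cranial crest (derived state 'absent') is shared by all ingroup taxa — unites the whole ingroup.
ocelli absent (derived state 'absent') is unique to Ichnites (autapomorphy; uninformative for grouping).
Most parsimonious ingroup topology: (Dromoma,(Ichnites,Acroites)).
The clade {Acroites, Ichnites} is supported by gular pouch: its derived state 'absent' occurs in exactly those taxa and in no other taxon (including the outgroup).

gular pouch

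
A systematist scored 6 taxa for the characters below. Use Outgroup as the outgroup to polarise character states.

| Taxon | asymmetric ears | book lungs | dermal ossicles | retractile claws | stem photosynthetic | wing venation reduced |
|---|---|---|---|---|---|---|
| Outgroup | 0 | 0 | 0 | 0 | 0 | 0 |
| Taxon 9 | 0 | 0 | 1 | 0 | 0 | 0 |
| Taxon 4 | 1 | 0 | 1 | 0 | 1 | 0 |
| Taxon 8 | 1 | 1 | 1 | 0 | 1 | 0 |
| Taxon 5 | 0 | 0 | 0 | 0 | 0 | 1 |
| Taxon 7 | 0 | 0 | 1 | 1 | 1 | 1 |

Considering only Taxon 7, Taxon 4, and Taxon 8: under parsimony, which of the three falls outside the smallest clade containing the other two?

The outgroup has state '0' for every character, so '1' is the derived state throughout.
asymmetric ears: derived state '1' in Taxon 4 and Taxon 8 only — synapomorphy for {Taxon 4, Taxon 8}.
book lungs: derived state '1' in Taxon 8 only — an autapomorphy, so it tells us nothing about relationships among taxa.
Only Taxon 4, Taxon 7, Taxon 8, and Taxon 9 show the derived state '1' for dermal ossicles, supporting them as a clade.
retractile claws (derived state '1') is unique to Taxon 7 (autapomorphy; uninformative for grouping).
stem photosynthetic (derived state '1') is shared by Taxon 4, Taxon 7, and Taxon 8 — a synapomorphy uniting that clade.
wing venation reduced groups Taxon 5 and Taxon 7, which is incompatible with the clades supported by the remaining characters; treating it as convergent (homoplasy) costs fewer steps than any alternative tree.
Most parsimonious ingroup topology: ((Taxon 9,((Taxon 4,Taxon 8),Taxon 7)),Taxon 5).
Taxon 4 and Taxon 8 share a more recent common ancestor with each other than either does with Taxon 7, so Taxon 7 is the least closely related of the three.

Taxon 7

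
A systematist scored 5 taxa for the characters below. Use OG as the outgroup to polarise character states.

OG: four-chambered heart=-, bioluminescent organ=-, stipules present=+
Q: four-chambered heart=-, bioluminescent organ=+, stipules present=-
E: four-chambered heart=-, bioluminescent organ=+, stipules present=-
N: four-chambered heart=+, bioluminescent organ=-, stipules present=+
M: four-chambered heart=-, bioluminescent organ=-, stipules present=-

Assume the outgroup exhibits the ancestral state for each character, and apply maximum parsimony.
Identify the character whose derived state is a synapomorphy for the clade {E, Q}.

Character polarity is set by the outgroup: the derived state is whichever differs from the outgroup's state, so for stipules present the derived state is '-', and for the remaining characters it is '+'.
four-chambered heart (derived state '+') is unique to N (autapomorphy; uninformative for grouping).
bioluminescent organ: derived state '+' in E and Q only — synapomorphy for {E, Q}.
stipules present: derived state '-' in E, M, and Q only — synapomorphy for {E, M, Q}.
Most parsimonious ingroup topology: (((Q,E),M),N).
The clade {E, Q} is supported by bioluminescent organ: its derived state '+' occurs in exactly those taxa and in no other taxon (including the outgroup).

bioluminescent organ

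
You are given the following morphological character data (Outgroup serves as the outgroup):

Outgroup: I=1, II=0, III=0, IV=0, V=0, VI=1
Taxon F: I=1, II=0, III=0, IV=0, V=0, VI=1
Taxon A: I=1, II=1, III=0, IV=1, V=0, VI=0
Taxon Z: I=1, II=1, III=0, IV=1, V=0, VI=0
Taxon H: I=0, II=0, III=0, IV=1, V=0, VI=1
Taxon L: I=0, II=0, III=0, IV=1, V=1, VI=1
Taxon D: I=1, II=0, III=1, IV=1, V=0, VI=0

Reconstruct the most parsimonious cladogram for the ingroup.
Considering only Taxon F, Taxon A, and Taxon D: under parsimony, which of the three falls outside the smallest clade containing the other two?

Taxon F

Character polarity is set by the outgroup: the derived state is whichever differs from the outgroup's state, so for I, VI the derived state is '0', and for the remaining characters it is '1'.
Only Taxon H and Taxon L show the derived state '0' for I, supporting them as a clade.
Only Taxon A and Taxon Z show the derived state '1' for II, supporting them as a clade.
III: derived state '1' in Taxon D only — an autapomorphy, so it tells us nothing about relationships among taxa.
IV (derived state '1') is shared by Taxon A, Taxon D, Taxon H, Taxon L, and Taxon Z — a synapomorphy uniting that clade.
V (derived state '1') is unique to Taxon L (autapomorphy; uninformative for grouping).
Only Taxon A, Taxon D, and Taxon Z show the derived state '0' for VI, supporting them as a clade.
Most parsimonious ingroup topology: (Taxon F,(((Taxon A,Taxon Z),Taxon D),(Taxon H,Taxon L))).
Taxon A and Taxon D share a more recent common ancestor with each other than either does with Taxon F, so Taxon F is the least closely related of the three.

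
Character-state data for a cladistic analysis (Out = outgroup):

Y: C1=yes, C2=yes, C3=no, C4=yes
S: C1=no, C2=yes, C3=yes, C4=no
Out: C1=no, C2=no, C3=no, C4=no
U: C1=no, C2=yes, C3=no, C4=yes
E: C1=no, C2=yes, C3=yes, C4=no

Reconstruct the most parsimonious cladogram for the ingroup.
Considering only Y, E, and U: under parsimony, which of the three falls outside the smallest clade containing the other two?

E

The outgroup has state 'no' for every character, so 'yes' is the derived state throughout.
C1: derived state 'yes' in Y only — an autapomorphy, so it tells us nothing about relationships among taxa.
C2 (derived state 'yes') is shared by all ingroup taxa — unites the whole ingroup.
Only E and S show the derived state 'yes' for C3, supporting them as a clade.
C4: derived state 'yes' in U and Y only — synapomorphy for {U, Y}.
Most parsimonious ingroup topology: ((Y,U),(S,E)).
Y and U share a more recent common ancestor with each other than either does with E, so E is the least closely related of the three.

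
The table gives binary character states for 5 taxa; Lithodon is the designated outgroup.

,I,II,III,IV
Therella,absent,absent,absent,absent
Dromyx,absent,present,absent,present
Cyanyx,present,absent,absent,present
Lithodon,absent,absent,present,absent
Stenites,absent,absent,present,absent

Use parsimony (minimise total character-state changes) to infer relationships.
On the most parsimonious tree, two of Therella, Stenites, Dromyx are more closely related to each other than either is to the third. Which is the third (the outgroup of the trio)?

Stenites

Character polarity is set by the outgroup: the derived state is whichever differs from the outgroup's state, so for III the derived state is 'absent', and for the remaining characters it is 'present'.
I: derived state 'present' in Cyanyx only — an autapomorphy, so it tells us nothing about relationships among taxa.
II (derived state 'present') is unique to Dromyx (autapomorphy; uninformative for grouping).
III: derived state 'absent' in Cyanyx, Dromyx, and Therella only — synapomorphy for {Cyanyx, Dromyx, Therella}.
IV: derived state 'present' in Cyanyx and Dromyx only — synapomorphy for {Cyanyx, Dromyx}.
Most parsimonious ingroup topology: ((Therella,(Cyanyx,Dromyx)),Stenites).
Therella and Dromyx share a more recent common ancestor with each other than either does with Stenites, so Stenites is the least closely related of the three.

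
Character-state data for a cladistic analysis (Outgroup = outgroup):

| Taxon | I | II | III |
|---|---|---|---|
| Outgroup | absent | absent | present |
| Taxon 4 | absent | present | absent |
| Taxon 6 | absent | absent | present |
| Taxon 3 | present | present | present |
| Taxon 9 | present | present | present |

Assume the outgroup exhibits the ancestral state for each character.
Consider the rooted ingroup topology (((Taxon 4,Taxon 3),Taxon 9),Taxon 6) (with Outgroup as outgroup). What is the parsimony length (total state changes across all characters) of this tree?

4

Map each character onto (((Taxon 4,Taxon 3),Taxon 9),Taxon 6) (rooted by Outgroup) and count the minimum state changes it requires (Fitch parsimony):
I: 2; II: 1; III: 1.
Total tree length = 4.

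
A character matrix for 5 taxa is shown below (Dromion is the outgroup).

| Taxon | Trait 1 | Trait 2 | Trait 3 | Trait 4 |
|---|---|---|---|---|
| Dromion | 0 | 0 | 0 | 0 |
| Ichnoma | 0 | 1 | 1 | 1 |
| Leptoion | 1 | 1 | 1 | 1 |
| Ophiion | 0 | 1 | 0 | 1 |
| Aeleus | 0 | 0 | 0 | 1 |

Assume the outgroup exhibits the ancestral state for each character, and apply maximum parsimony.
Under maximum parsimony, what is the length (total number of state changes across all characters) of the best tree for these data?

The outgroup has state '0' for every character, so '1' is the derived state throughout.
Trait 1: derived state '1' in Leptoion only — an autapomorphy, so it tells us nothing about relationships among taxa.
Only Ichnoma, Leptoion, and Ophiion show the derived state '1' for Trait 2, supporting them as a clade.
Trait 3: derived state '1' in Ichnoma and Leptoion only — synapomorphy for {Ichnoma, Leptoion}.
Trait 4 (derived state '1') is shared by all ingroup taxa — unites the whole ingroup.
Most parsimonious ingroup topology: (((Ichnoma,Leptoion),Ophiion),Aeleus).
Changes per character on this tree: Trait 1: 1; Trait 2: 1; Trait 3: 1; Trait 4: 1.
Total = 4.

4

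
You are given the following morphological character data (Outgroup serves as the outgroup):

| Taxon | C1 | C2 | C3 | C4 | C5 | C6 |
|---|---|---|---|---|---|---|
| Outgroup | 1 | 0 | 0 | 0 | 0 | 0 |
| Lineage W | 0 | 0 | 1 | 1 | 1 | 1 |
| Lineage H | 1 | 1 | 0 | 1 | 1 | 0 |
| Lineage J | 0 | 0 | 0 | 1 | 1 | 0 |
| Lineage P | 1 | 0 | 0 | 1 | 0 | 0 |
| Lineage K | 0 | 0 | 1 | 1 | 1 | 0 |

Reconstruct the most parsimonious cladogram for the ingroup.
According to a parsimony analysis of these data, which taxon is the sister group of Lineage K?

Lineage W

Character polarity is set by the outgroup: the derived state is whichever differs from the outgroup's state, so for C1 the derived state is '0', and for the remaining characters it is '1'.
C1 (derived state '0') is shared by Lineage J, Lineage K, and Lineage W — a synapomorphy uniting that clade.
C2 (derived state '1') is unique to Lineage H (autapomorphy; uninformative for grouping).
C3 (derived state '1') is shared by Lineage K and Lineage W — a synapomorphy uniting that clade.
C4 (derived state '1') is shared by all ingroup taxa — unites the whole ingroup.
C5: derived state '1' in Lineage H, Lineage J, Lineage K, and Lineage W only — synapomorphy for {Lineage H, Lineage J, Lineage K, Lineage W}.
C6 (derived state '1') is unique to Lineage W (autapomorphy; uninformative for grouping).
Most parsimonious ingroup topology: ((((Lineage W,Lineage K),Lineage J),Lineage H),Lineage P).
Lineage K and Lineage W form a cherry on this tree, so they are sister taxa.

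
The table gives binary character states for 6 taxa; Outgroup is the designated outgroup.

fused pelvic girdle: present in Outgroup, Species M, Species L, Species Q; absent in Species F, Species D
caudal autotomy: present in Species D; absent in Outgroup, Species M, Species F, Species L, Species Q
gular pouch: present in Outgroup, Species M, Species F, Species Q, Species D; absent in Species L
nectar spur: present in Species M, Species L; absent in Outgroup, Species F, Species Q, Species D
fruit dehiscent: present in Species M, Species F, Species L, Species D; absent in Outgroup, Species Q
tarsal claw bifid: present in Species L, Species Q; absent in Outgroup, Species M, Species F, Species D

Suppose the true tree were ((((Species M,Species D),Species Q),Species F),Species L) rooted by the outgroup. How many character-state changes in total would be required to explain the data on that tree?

10

Map each character onto ((((Species M,Species D),Species Q),Species F),Species L) (rooted by Outgroup) and count the minimum state changes it requires (Fitch parsimony):
fused pelvic girdle: 2; caudal autotomy: 1; gular pouch: 1; nectar spur: 2; fruit dehiscent: 2; tarsal claw bifid: 2.
Total tree length = 10.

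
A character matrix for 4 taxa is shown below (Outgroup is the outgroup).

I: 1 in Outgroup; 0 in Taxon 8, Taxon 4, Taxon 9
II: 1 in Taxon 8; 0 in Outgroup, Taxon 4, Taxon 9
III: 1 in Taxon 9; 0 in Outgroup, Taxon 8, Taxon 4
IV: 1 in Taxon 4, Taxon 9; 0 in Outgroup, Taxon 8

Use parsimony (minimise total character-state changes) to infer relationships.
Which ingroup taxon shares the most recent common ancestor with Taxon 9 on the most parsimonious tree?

Character polarity is set by the outgroup: the derived state is whichever differs from the outgroup's state, so for I the derived state is '0', and for the remaining characters it is '1'.
All ingroup taxa share the derived state '0' for I; it defines the ingroup but does not resolve relationships within it.
II: derived state '1' in Taxon 8 only — an autapomorphy, so it tells us nothing about relationships among taxa.
III (derived state '1') is unique to Taxon 9 (autapomorphy; uninformative for grouping).
Only Taxon 4 and Taxon 9 show the derived state '1' for IV, supporting them as a clade.
Most parsimonious ingroup topology: (Taxon 8,(Taxon 4,Taxon 9)).
Taxon 9 and Taxon 4 form a cherry on this tree, so they are sister taxa.

Taxon 4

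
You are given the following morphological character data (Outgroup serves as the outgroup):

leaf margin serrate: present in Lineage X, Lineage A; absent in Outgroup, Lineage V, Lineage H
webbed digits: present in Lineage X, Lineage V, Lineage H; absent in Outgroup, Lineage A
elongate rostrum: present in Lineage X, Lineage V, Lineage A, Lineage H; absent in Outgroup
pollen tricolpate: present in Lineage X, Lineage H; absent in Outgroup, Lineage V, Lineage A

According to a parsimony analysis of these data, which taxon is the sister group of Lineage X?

Lineage H

The outgroup has state 'absent' for every character, so 'present' is the derived state throughout.
leaf margin serrate (state 'present') occurs in Lineage A and Lineage X but conflicts with the nesting implied by the other characters — most parsimoniously interpreted as homoplasy.
Only Lineage H, Lineage V, and Lineage X show the derived state 'present' for webbed digits, supporting them as a clade.
elongate rostrum (derived state 'present') is shared by all ingroup taxa — unites the whole ingroup.
Only Lineage H and Lineage X show the derived state 'present' for pollen tricolpate, supporting them as a clade.
Most parsimonious ingroup topology: (((Lineage X,Lineage H),Lineage V),Lineage A).
Lineage X and Lineage H form a cherry on this tree, so they are sister taxa.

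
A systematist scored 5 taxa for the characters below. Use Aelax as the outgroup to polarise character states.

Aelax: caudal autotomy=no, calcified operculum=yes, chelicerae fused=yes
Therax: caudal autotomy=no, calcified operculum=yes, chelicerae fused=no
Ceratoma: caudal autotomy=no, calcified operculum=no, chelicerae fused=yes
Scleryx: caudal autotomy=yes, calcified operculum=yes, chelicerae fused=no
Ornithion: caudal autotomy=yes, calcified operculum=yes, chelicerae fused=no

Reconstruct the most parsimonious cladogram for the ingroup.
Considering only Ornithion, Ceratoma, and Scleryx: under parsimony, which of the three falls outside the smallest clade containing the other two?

Ceratoma

Character polarity is set by the outgroup: the derived state is whichever differs from the outgroup's state, so for calcified operculum, chelicerae fused the derived state is 'no', and for the remaining characters it is 'yes'.
Only Ornithion and Scleryx show the derived state 'yes' for caudal autotomy, supporting them as a clade.
calcified operculum: derived state 'no' in Ceratoma only — an autapomorphy, so it tells us nothing about relationships among taxa.
chelicerae fused (derived state 'no') is shared by Ornithion, Scleryx, and Therax — a synapomorphy uniting that clade.
Most parsimonious ingroup topology: ((Therax,(Scleryx,Ornithion)),Ceratoma).
Scleryx and Ornithion share a more recent common ancestor with each other than either does with Ceratoma, so Ceratoma is the least closely related of the three.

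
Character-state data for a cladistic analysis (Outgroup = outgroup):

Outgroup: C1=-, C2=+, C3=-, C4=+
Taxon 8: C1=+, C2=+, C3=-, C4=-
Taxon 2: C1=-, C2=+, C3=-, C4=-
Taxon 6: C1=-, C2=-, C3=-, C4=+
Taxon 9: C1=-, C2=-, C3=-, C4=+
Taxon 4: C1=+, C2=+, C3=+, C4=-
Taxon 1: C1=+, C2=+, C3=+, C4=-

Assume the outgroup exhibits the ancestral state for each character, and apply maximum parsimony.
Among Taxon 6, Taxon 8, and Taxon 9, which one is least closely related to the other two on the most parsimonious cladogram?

Character polarity is set by the outgroup: the derived state is whichever differs from the outgroup's state, so for C2, C4 the derived state is '-', and for the remaining characters it is '+'.
C1 (derived state '+') is shared by Taxon 1, Taxon 4, and Taxon 8 — a synapomorphy uniting that clade.
C2: derived state '-' in Taxon 6 and Taxon 9 only — synapomorphy for {Taxon 6, Taxon 9}.
C3 (derived state '+') is shared by Taxon 1 and Taxon 4 — a synapomorphy uniting that clade.
C4: derived state '-' in Taxon 1, Taxon 2, Taxon 4, and Taxon 8 only — synapomorphy for {Taxon 1, Taxon 2, Taxon 4, Taxon 8}.
Most parsimonious ingroup topology: (((Taxon 8,(Taxon 4,Taxon 1)),Taxon 2),(Taxon 6,Taxon 9)).
Taxon 6 and Taxon 9 share a more recent common ancestor with each other than either does with Taxon 8, so Taxon 8 is the least closely related of the three.

Taxon 8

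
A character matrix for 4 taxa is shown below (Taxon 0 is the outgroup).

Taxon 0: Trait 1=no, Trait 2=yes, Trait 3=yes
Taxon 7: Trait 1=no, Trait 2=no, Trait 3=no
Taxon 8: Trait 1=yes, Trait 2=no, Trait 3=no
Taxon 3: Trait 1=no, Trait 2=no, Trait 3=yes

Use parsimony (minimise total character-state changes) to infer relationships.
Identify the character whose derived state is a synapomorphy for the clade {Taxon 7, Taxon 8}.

Trait 3

Character polarity is set by the outgroup: the derived state is whichever differs from the outgroup's state, so for Trait 2, Trait 3 the derived state is 'no', and for the remaining characters it is 'yes'.
Trait 1 (derived state 'yes') is unique to Taxon 8 (autapomorphy; uninformative for grouping).
All ingroup taxa share the derived state 'no' for Trait 2; it defines the ingroup but does not resolve relationships within it.
Trait 3: derived state 'no' in Taxon 7 and Taxon 8 only — synapomorphy for {Taxon 7, Taxon 8}.
Most parsimonious ingroup topology: ((Taxon 7,Taxon 8),Taxon 3).
The clade {Taxon 7, Taxon 8} is supported by Trait 3: its derived state 'no' occurs in exactly those taxa and in no other taxon (including the outgroup).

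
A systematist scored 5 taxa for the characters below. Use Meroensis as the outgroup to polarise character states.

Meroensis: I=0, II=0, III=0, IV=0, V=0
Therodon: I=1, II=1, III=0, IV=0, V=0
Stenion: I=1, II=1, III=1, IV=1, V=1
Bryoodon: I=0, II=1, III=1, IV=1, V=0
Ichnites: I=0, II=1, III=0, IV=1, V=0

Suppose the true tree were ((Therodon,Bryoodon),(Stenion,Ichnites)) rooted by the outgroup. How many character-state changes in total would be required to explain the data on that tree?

8

Map each character onto ((Therodon,Bryoodon),(Stenion,Ichnites)) (rooted by Meroensis) and count the minimum state changes it requires (Fitch parsimony):
I: 2; II: 1; III: 2; IV: 2; V: 1.
Total tree length = 8.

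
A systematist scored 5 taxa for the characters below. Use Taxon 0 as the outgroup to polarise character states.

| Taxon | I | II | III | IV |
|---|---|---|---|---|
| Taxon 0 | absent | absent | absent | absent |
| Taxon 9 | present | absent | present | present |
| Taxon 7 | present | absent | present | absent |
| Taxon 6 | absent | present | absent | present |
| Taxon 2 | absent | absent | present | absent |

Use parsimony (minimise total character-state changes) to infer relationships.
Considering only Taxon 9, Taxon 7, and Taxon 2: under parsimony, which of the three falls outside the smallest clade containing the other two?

Taxon 2

The outgroup has state 'absent' for every character, so 'present' is the derived state throughout.
Only Taxon 7 and Taxon 9 show the derived state 'present' for I, supporting them as a clade.
II (derived state 'present') is unique to Taxon 6 (autapomorphy; uninformative for grouping).
III: derived state 'present' in Taxon 2, Taxon 7, and Taxon 9 only — synapomorphy for {Taxon 2, Taxon 7, Taxon 9}.
IV (state 'present') occurs in Taxon 6 and Taxon 9 but conflicts with the nesting implied by the other characters — most parsimoniously interpreted as homoplasy.
Most parsimonious ingroup topology: (((Taxon 9,Taxon 7),Taxon 2),Taxon 6).
Taxon 9 and Taxon 7 share a more recent common ancestor with each other than either does with Taxon 2, so Taxon 2 is the least closely related of the three.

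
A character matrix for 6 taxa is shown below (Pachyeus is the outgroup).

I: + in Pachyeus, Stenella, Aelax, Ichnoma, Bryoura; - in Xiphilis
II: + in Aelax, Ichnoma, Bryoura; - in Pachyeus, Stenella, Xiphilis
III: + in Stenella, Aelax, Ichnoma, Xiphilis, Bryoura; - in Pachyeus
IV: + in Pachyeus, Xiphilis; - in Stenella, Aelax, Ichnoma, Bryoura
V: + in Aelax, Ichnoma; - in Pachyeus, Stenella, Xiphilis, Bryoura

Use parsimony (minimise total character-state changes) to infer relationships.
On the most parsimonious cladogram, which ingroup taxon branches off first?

Xiphilis

Character polarity is set by the outgroup: the derived state is whichever differs from the outgroup's state, so for I, IV the derived state is '-', and for the remaining characters it is '+'.
I: derived state '-' in Xiphilis only — an autapomorphy, so it tells us nothing about relationships among taxa.
II: derived state '+' in Aelax, Bryoura, and Ichnoma only — synapomorphy for {Aelax, Bryoura, Ichnoma}.
All ingroup taxa share the derived state '+' for III; it defines the ingroup but does not resolve relationships within it.
IV (derived state '-') is shared by Aelax, Bryoura, Ichnoma, and Stenella — a synapomorphy uniting that clade.
Only Aelax and Ichnoma show the derived state '+' for V, supporting them as a clade.
Most parsimonious ingroup topology: ((Stenella,((Aelax,Ichnoma),Bryoura)),Xiphilis).
Xiphilis is sister to the clade containing all other ingroup taxa, so it is the earliest-diverging (most basal) ingroup lineage.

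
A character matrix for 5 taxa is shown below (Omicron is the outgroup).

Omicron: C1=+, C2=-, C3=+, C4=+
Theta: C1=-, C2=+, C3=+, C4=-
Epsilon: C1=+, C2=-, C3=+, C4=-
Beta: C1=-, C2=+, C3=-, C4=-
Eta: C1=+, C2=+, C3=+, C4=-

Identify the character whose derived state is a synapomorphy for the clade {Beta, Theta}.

Character polarity is set by the outgroup: the derived state is whichever differs from the outgroup's state, so for C1, C3, C4 the derived state is '-', and for the remaining characters it is '+'.
C1: derived state '-' in Beta and Theta only — synapomorphy for {Beta, Theta}.
C2 (derived state '+') is shared by Beta, Eta, and Theta — a synapomorphy uniting that clade.
C3: derived state '-' in Beta only — an autapomorphy, so it tells us nothing about relationships among taxa.
C4 (derived state '-') is shared by all ingroup taxa — unites the whole ingroup.
Most parsimonious ingroup topology: (((Theta,Beta),Eta),Epsilon).
The clade {Beta, Theta} is supported by C1: its derived state '-' occurs in exactly those taxa and in no other taxon (including the outgroup).

C1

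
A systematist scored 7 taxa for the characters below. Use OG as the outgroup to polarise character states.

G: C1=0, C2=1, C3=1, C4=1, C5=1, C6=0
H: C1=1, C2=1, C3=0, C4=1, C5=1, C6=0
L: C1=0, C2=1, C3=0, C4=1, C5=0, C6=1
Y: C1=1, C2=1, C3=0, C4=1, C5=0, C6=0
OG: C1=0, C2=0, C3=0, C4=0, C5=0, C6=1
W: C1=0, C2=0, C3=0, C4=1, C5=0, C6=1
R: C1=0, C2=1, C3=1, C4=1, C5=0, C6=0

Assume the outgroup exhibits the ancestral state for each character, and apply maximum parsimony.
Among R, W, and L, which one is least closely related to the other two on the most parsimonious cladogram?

Character polarity is set by the outgroup: the derived state is whichever differs from the outgroup's state, so for C6 the derived state is '0', and for the remaining characters it is '1'.
Only H and Y show the derived state '1' for C1, supporting them as a clade.
C2 (derived state '1') is shared by G, H, L, R, and Y — a synapomorphy uniting that clade.
C3 (derived state '1') is shared by G and R — a synapomorphy uniting that clade.
All ingroup taxa share the derived state '1' for C4; it defines the ingroup but does not resolve relationships within it.
C5 groups G and H, which is incompatible with the clades supported by the remaining characters; treating it as convergent (homoplasy) costs fewer steps than any alternative tree.
Only G, H, R, and Y show the derived state '0' for C6, supporting them as a clade.
Most parsimonious ingroup topology: (W,(((H,Y),(G,R)),L)).
L and R share a more recent common ancestor with each other than either does with W, so W is the least closely related of the three.

W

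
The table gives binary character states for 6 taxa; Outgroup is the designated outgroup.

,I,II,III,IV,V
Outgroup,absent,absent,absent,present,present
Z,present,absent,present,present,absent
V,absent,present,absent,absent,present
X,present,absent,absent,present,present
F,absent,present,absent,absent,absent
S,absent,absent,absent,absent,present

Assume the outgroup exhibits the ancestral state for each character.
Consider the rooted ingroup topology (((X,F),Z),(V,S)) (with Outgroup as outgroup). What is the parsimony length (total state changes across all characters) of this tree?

Map each character onto (((X,F),Z),(V,S)) (rooted by Outgroup) and count the minimum state changes it requires (Fitch parsimony):
I: 2; II: 2; III: 1; IV: 2; V: 2.
Total tree length = 9.

9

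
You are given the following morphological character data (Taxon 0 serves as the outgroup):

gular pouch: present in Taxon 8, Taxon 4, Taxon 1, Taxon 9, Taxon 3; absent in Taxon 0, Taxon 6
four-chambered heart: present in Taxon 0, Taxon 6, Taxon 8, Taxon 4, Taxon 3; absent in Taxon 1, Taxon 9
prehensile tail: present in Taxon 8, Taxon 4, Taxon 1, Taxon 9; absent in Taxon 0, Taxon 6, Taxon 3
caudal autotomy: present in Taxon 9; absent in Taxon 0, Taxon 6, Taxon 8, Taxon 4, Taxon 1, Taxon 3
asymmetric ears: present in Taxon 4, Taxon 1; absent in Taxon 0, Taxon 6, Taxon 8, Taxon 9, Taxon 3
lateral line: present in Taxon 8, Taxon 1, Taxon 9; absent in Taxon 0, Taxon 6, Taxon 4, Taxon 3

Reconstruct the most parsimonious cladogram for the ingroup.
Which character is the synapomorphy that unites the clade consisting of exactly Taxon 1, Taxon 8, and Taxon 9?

lateral line

Character polarity is set by the outgroup: the derived state is whichever differs from the outgroup's state, so for four-chambered heart the derived state is 'absent', and for the remaining characters it is 'present'.
gular pouch: derived state 'present' in Taxon 1, Taxon 3, Taxon 4, Taxon 8, and Taxon 9 only — synapomorphy for {Taxon 1, Taxon 3, Taxon 4, Taxon 8, Taxon 9}.
four-chambered heart: derived state 'absent' in Taxon 1 and Taxon 9 only — synapomorphy for {Taxon 1, Taxon 9}.
prehensile tail: derived state 'present' in Taxon 1, Taxon 4, Taxon 8, and Taxon 9 only — synapomorphy for {Taxon 1, Taxon 4, Taxon 8, Taxon 9}.
caudal autotomy: derived state 'present' in Taxon 9 only — an autapomorphy, so it tells us nothing about relationships among taxa.
asymmetric ears groups Taxon 1 and Taxon 4, which is incompatible with the clades supported by the remaining characters; treating it as convergent (homoplasy) costs fewer steps than any alternative tree.
Only Taxon 1, Taxon 8, and Taxon 9 show the derived state 'present' for lateral line, supporting them as a clade.
Most parsimonious ingroup topology: (Taxon 6,(((Taxon 8,(Taxon 1,Taxon 9)),Taxon 4),Taxon 3)).
The clade {Taxon 1, Taxon 8, Taxon 9} is supported by lateral line: its derived state 'present' occurs in exactly those taxa and in no other taxon (including the outgroup).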